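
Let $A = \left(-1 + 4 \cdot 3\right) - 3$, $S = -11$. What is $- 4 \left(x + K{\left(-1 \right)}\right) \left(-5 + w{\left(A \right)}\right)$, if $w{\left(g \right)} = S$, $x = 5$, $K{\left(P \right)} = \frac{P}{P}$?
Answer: $384$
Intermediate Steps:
$K{\left(P \right)} = 1$
$A = 8$ ($A = \left(-1 + 12\right) - 3 = 11 - 3 = 8$)
$w{\left(g \right)} = -11$
$- 4 \left(x + K{\left(-1 \right)}\right) \left(-5 + w{\left(A \right)}\right) = - 4 \left(5 + 1\right) \left(-5 - 11\right) = \left(-4\right) 6 \left(-16\right) = \left(-24\right) \left(-16\right) = 384$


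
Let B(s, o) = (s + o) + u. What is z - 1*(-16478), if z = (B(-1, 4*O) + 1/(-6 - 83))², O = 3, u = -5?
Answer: 130806327/7921 ≈ 16514.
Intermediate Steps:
B(s, o) = -5 + o + s (B(s, o) = (s + o) - 5 = (o + s) - 5 = -5 + o + s)
z = 284089/7921 (z = ((-5 + 4*3 - 1) + 1/(-6 - 83))² = ((-5 + 12 - 1) + 1/(-89))² = (6 - 1/89)² = (533/89)² = 284089/7921 ≈ 35.865)
z - 1*(-16478) = 284089/7921 - 1*(-16478) = 284089/7921 + 16478 = 130806327/7921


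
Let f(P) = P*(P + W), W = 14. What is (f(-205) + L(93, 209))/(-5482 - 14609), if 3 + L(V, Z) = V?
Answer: -39245/20091 ≈ -1.9534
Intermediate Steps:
L(V, Z) = -3 + V
f(P) = P*(14 + P) (f(P) = P*(P + 14) = P*(14 + P))
(f(-205) + L(93, 209))/(-5482 - 14609) = (-205*(14 - 205) + (-3 + 93))/(-5482 - 14609) = (-205*(-191) + 90)/(-20091) = (39155 + 90)*(-1/20091) = 39245*(-1/20091) = -39245/20091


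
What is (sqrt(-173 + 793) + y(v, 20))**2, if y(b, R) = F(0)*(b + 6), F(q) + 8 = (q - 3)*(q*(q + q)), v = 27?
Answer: 70316 - 1056*sqrt(155) ≈ 57169.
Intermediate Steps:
F(q) = -8 + 2*q**2*(-3 + q) (F(q) = -8 + (q - 3)*(q*(q + q)) = -8 + (-3 + q)*(q*(2*q)) = -8 + (-3 + q)*(2*q**2) = -8 + 2*q**2*(-3 + q))
y(b, R) = -48 - 8*b (y(b, R) = (-8 - 6*0**2 + 2*0**3)*(b + 6) = (-8 - 6*0 + 2*0)*(6 + b) = (-8 + 0 + 0)*(6 + b) = -8*(6 + b) = -48 - 8*b)
(sqrt(-173 + 793) + y(v, 20))**2 = (sqrt(-173 + 793) + (-48 - 8*27))**2 = (sqrt(620) + (-48 - 216))**2 = (2*sqrt(155) - 264)**2 = (-264 + 2*sqrt(155))**2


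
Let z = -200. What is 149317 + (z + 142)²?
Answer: 152681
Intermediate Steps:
149317 + (z + 142)² = 149317 + (-200 + 142)² = 149317 + (-58)² = 149317 + 3364 = 152681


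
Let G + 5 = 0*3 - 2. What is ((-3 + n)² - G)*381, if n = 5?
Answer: 4191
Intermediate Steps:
G = -7 (G = -5 + (0*3 - 2) = -5 + (0 - 2) = -5 - 2 = -7)
((-3 + n)² - G)*381 = ((-3 + 5)² - 1*(-7))*381 = (2² + 7)*381 = (4 + 7)*381 = 11*381 = 4191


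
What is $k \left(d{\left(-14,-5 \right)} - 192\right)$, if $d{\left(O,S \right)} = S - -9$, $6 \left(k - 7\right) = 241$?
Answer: $- \frac{26602}{3} \approx -8867.3$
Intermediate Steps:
$k = \frac{283}{6}$ ($k = 7 + \frac{1}{6} \cdot 241 = 7 + \frac{241}{6} = \frac{283}{6} \approx 47.167$)
$d{\left(O,S \right)} = 9 + S$ ($d{\left(O,S \right)} = S + 9 = 9 + S$)
$k \left(d{\left(-14,-5 \right)} - 192\right) = \frac{283 \left(\left(9 - 5\right) - 192\right)}{6} = \frac{283 \left(4 - 192\right)}{6} = \frac{283}{6} \left(-188\right) = - \frac{26602}{3}$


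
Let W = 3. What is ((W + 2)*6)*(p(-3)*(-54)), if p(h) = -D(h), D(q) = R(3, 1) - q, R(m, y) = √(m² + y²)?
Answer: 4860 + 1620*√10 ≈ 9982.9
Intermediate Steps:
D(q) = √10 - q (D(q) = √(3² + 1²) - q = √(9 + 1) - q = √10 - q)
p(h) = h - √10 (p(h) = -(√10 - h) = h - √10)
((W + 2)*6)*(p(-3)*(-54)) = ((3 + 2)*6)*((-3 - √10)*(-54)) = (5*6)*(162 + 54*√10) = 30*(162 + 54*√10) = 4860 + 1620*√10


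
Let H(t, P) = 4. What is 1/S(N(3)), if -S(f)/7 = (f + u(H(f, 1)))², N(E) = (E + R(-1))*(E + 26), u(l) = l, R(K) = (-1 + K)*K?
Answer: -1/155407 ≈ -6.4347e-6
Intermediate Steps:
R(K) = K*(-1 + K)
N(E) = (2 + E)*(26 + E) (N(E) = (E - (-1 - 1))*(E + 26) = (E - 1*(-2))*(26 + E) = (E + 2)*(26 + E) = (2 + E)*(26 + E))
S(f) = -7*(4 + f)² (S(f) = -7*(f + 4)² = -7*(4 + f)²)
1/S(N(3)) = 1/(-7*(4 + (52 + 3² + 28*3))²) = 1/(-7*(4 + (52 + 9 + 84))²) = 1/(-7*(4 + 145)²) = 1/(-7*149²) = 1/(-7*22201) = 1/(-155407) = -1/155407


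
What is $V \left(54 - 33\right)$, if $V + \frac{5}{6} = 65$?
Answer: $\frac{2695}{2} \approx 1347.5$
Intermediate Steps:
$V = \frac{385}{6}$ ($V = - \frac{5}{6} + 65 = \frac{385}{6} \approx 64.167$)
$V \left(54 - 33\right) = \frac{385 \left(54 - 33\right)}{6} = \frac{385}{6} \cdot 21 = \frac{2695}{2}$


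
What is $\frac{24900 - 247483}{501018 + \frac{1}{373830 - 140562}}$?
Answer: $- \frac{51921491244}{116871466825} \approx -0.44426$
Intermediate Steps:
$\frac{24900 - 247483}{501018 + \frac{1}{373830 - 140562}} = - \frac{222583}{501018 + \frac{1}{233268}} = - \frac{222583}{\frac{116871466825}{233268}} = \left(-222583\right) \frac{233268}{116871466825} = - \frac{51921491244}{116871466825}$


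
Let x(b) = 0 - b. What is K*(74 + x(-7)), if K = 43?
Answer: 3483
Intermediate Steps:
x(b) = -b
K*(74 + x(-7)) = 43*(74 - 1*(-7)) = 43*(74 + 7) = 43*81 = 3483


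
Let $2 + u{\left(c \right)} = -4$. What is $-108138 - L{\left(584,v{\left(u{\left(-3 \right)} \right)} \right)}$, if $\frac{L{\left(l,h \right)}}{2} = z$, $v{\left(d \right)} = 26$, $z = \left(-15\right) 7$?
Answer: $-107928$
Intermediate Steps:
$z = -105$
$u{\left(c \right)} = -6$ ($u{\left(c \right)} = -2 - 4 = -6$)
$L{\left(l,h \right)} = -210$ ($L{\left(l,h \right)} = 2 \left(-105\right) = -210$)
$-108138 - L{\left(584,v{\left(u{\left(-3 \right)} \right)} \right)} = -108138 - -210 = -108138 + 210 = -107928$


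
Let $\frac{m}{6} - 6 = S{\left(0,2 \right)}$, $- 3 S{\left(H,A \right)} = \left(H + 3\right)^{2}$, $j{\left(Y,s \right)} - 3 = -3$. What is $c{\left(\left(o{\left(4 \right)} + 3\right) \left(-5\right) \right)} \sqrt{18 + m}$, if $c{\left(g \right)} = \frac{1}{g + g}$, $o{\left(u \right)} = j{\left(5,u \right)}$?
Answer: $- \frac{1}{5} \approx -0.2$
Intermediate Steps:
$j{\left(Y,s \right)} = 0$ ($j{\left(Y,s \right)} = 3 - 3 = 0$)
$o{\left(u \right)} = 0$
$S{\left(H,A \right)} = - \frac{\left(3 + H\right)^{2}}{3}$ ($S{\left(H,A \right)} = - \frac{\left(H + 3\right)^{2}}{3} = - \frac{\left(3 + H\right)^{2}}{3}$)
$c{\left(g \right)} = \frac{1}{2 g}$
$m = 18$ ($m = 36 + 6 \left(- \frac{\left(3 + 0\right)^{2}}{3}\right) = 36 + 6 \left(- \frac{3^{2}}{3}\right) = 36 + 6 \left(\left(- \frac{1}{3}\right) 9\right) = 36 + 6 \left(-3\right) = 36 - 18 = 18$)
$c{\left(\left(o{\left(4 \right)} + 3\right) \left(-5\right) \right)} \sqrt{18 + m} = \frac{1}{2 \left(0 + 3\right) \left(-5\right)} \sqrt{18 + 18} = \frac{1}{2 \cdot 3 \left(-5\right)} \sqrt{36} = \frac{1}{2 \left(-15\right)} 6 = \frac{1}{2} \left(- \frac{1}{15}\right) 6 = \left(- \frac{1}{30}\right) 6 = - \frac{1}{5}$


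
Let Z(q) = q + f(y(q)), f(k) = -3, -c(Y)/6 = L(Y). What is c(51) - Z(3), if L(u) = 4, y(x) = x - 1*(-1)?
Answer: -24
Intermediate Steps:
y(x) = 1 + x (y(x) = x + 1 = 1 + x)
c(Y) = -24 (c(Y) = -6*4 = -24)
Z(q) = -3 + q (Z(q) = q - 3 = -3 + q)
c(51) - Z(3) = -24 - (-3 + 3) = -24 - 1*0 = -24 + 0 = -24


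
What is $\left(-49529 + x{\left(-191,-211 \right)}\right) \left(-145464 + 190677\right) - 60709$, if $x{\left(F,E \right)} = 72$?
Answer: $-2236160050$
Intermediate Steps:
$\left(-49529 + x{\left(-191,-211 \right)}\right) \left(-145464 + 190677\right) - 60709 = \left(-49529 + 72\right) \left(-145464 + 190677\right) - 60709 = \left(-49457\right) 45213 - 60709 = -2236099341 - 60709 = -2236160050$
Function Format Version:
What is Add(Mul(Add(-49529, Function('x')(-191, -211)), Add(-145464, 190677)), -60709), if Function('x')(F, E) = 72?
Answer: -2236160050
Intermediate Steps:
Add(Mul(Add(-49529, Function('x')(-191, -211)), Add(-145464, 190677)), -60709) = Add(Mul(Add(-49529, 72), Add(-145464, 190677)), -60709) = Add(Mul(-49457, 45213), -60709) = Add(-2236099341, -60709) = -2236160050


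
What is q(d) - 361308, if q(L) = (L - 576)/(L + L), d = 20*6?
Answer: -3613099/10 ≈ -3.6131e+5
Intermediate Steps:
d = 120
q(L) = (-576 + L)/(2*L) (q(L) = (-576 + L)/((2*L)) = (-576 + L)*(1/(2*L)) = (-576 + L)/(2*L))
q(d) - 361308 = (½)*(-576 + 120)/120 - 361308 = (½)*(1/120)*(-456) - 361308 = -19/10 - 361308 = -3613099/10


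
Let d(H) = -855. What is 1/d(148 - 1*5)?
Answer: -1/855 ≈ -0.0011696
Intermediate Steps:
1/d(148 - 1*5) = 1/(-855) = -1/855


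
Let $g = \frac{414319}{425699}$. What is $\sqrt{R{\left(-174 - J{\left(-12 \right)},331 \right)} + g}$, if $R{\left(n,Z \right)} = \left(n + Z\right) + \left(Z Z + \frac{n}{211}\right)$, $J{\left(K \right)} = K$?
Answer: $\frac{\sqrt{885312024793800786049}}{89822489} \approx 331.26$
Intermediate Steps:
$R{\left(n,Z \right)} = Z + Z^{2} + \frac{212 n}{211}$ ($R{\left(n,Z \right)} = \left(Z + n\right) + \left(Z^{2} + n \frac{1}{211}\right) = \left(Z + n\right) + \left(Z^{2} + \frac{n}{211}\right) = Z + Z^{2} + \frac{212 n}{211}$)
$g = \frac{414319}{425699}$ ($g = 414319 \cdot \frac{1}{425699} = \frac{414319}{425699} \approx 0.97327$)
$\sqrt{R{\left(-174 - J{\left(-12 \right)},331 \right)} + g} = \sqrt{\left(331 + 331^{2} + \frac{212 \left(-174 - -12\right)}{211}\right) + \frac{414319}{425699}} = \sqrt{\left(331 + 109561 + \frac{212 \left(-174 + 12\right)}{211}\right) + \frac{414319}{425699}} = \sqrt{\left(331 + 109561 + \frac{212}{211} \left(-162\right)\right) + \frac{414319}{425699}} = \sqrt{\left(331 + 109561 - \frac{34344}{211}\right) + \frac{414319}{425699}} = \sqrt{\frac{23152868}{211} + \frac{414319}{425699}} = \sqrt{\frac{9856240176041}{89822489}} = \frac{\sqrt{885312024793800786049}}{89822489}$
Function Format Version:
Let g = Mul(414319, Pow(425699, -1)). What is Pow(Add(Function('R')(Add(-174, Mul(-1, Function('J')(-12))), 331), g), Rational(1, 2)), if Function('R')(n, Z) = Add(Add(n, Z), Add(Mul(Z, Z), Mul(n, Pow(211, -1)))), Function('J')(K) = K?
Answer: Mul(Rational(1, 89822489), Pow(885312024793800786049, Rational(1, 2))) ≈ 331.26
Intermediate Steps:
Function('R')(n, Z) = Add(Z, Pow(Z, 2), Mul(Rational(212, 211), n)) (Function('R')(n, Z) = Add(Add(Z, n), Add(Pow(Z, 2), Mul(n, Rational(1, 211)))) = Add(Add(Z, n), Add(Pow(Z, 2), Mul(Rational(1, 211), n))) = Add(Z, Pow(Z, 2), Mul(Rational(212, 211), n)))
g = Rational(414319, 425699) (g = Mul(414319, Rational(1, 425699)) = Rational(414319, 425699) ≈ 0.97327)
Pow(Add(Function('R')(Add(-174, Mul(-1, Function('J')(-12))), 331), g), Rational(1, 2)) = Pow(Add(Add(331, Pow(331, 2), Mul(Rational(212, 211), Add(-174, Mul(-1, -12)))), Rational(414319, 425699)), Rational(1, 2)) = Pow(Add(Add(331, 109561, Mul(Rational(212, 211), Add(-174, 12))), Rational(414319, 425699)), Rational(1, 2)) = Pow(Add(Add(331, 109561, Mul(Rational(212, 211), -162)), Rational(414319, 425699)), Rational(1, 2)) = Pow(Add(Add(331, 109561, Rational(-34344, 211)), Rational(414319, 425699)), Rational(1, 2)) = Pow(Add(Rational(23152868, 211), Rational(414319, 425699)), Rational(1, 2)) = Pow(Rational(9856240176041, 89822489), Rational(1, 2)) = Mul(Rational(1, 89822489), Pow(885312024793800786049, Rational(1, 2)))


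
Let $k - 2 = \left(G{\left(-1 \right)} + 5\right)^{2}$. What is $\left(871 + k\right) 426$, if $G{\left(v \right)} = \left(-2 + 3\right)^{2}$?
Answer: $387234$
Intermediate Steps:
$G{\left(v \right)} = 1$ ($G{\left(v \right)} = 1^{2} = 1$)
$k = 38$ ($k = 2 + \left(1 + 5\right)^{2} = 2 + 6^{2} = 2 + 36 = 38$)
$\left(871 + k\right) 426 = \left(871 + 38\right) 426 = 909 \cdot 426 = 387234$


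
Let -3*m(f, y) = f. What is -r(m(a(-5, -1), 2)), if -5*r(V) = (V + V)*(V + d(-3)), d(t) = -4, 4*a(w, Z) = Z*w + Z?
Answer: 26/45 ≈ 0.57778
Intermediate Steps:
a(w, Z) = Z/4 + Z*w/4 (a(w, Z) = (Z*w + Z)/4 = (Z + Z*w)/4 = Z/4 + Z*w/4)
m(f, y) = -f/3
r(V) = -2*V*(-4 + V)/5 (r(V) = -(V + V)*(V - 4)/5 = -2*V*(-4 + V)/5)
-r(m(a(-5, -1), 2)) = -2*(-(-1)*(1 - 5)/12)*(4 - (-1)*(¼)*(-1)*(1 - 5)/3)/5 = -2*(-(-1)*(-4)/12)*(4 - (-1)*(¼)*(-1)*(-4)/3)/5 = -2*(-⅓*1)*(4 - (-1)/3)/5 = -2*(-1)*(4 - 1*(-⅓))/(5*3) = -2*(-1)*(4 + ⅓)/(5*3) = -2*(-1)*13/(5*3*3) = -1*(-26/45) = 26/45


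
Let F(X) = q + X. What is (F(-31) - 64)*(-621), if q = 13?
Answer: 50922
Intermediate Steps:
F(X) = 13 + X
(F(-31) - 64)*(-621) = ((13 - 31) - 64)*(-621) = (-18 - 64)*(-621) = -82*(-621) = 50922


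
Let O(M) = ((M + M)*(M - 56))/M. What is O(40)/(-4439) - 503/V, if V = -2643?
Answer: 2317393/11732277 ≈ 0.19752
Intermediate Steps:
O(M) = -112 + 2*M (O(M) = ((2*M)*(-56 + M))/M = (2*M*(-56 + M))/M = -112 + 2*M)
O(40)/(-4439) - 503/V = (-112 + 2*40)/(-4439) - 503/(-2643) = (-112 + 80)*(-1/4439) - 503*(-1/2643) = -32*(-1/4439) + 503/2643 = 32/4439 + 503/2643 = 2317393/11732277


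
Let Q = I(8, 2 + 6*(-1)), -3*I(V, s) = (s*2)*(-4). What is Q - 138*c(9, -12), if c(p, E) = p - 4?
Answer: -2102/3 ≈ -700.67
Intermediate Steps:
c(p, E) = -4 + p
I(V, s) = 8*s/3 (I(V, s) = -s*2*(-4)/3 = -2*s*(-4)/3 = -(-8)*s/3 = 8*s/3)
Q = -32/3 (Q = 8*(2 + 6*(-1))/3 = 8*(2 - 6)/3 = (8/3)*(-4) = -32/3 ≈ -10.667)
Q - 138*c(9, -12) = -32/3 - 138*(-4 + 9) = -32/3 - 138*5 = -32/3 - 690 = -2102/3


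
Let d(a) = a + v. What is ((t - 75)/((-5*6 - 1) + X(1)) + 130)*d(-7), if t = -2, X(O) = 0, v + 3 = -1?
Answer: -45177/31 ≈ -1457.3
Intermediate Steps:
v = -4 (v = -3 - 1 = -4)
d(a) = -4 + a (d(a) = a - 4 = -4 + a)
((t - 75)/((-5*6 - 1) + X(1)) + 130)*d(-7) = ((-2 - 75)/((-5*6 - 1) + 0) + 130)*(-4 - 7) = (-77/((-30 - 1) + 0) + 130)*(-11) = (-77/(-31 + 0) + 130)*(-11) = (-77/(-31) + 130)*(-11) = (-77*(-1/31) + 130)*(-11) = (77/31 + 130)*(-11) = (4107/31)*(-11) = -45177/31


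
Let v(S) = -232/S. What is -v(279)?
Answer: 232/279 ≈ 0.83154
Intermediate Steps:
-v(279) = -(-232)/279 = -1*(-232/279) = 232/279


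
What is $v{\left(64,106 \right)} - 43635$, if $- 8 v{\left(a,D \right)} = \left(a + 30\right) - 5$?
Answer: $- \frac{349169}{8} \approx -43646.0$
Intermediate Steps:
$v{\left(a,D \right)} = - \frac{25}{8} - \frac{a}{8}$ ($v{\left(a,D \right)} = - \frac{\left(a + 30\right) - 5}{8} = - \frac{\left(30 + a\right) - 5}{8} = - \frac{25 + a}{8} = - \frac{25}{8} - \frac{a}{8}$)
$v{\left(64,106 \right)} - 43635 = \left(- \frac{25}{8} - 8\right) - 43635 = - \frac{89}{8} - 43635 = - \frac{349169}{8}$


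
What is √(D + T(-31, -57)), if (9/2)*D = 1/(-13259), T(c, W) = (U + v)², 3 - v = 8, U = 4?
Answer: √1582183211/39777 ≈ 0.99999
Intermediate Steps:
v = -5 (v = 3 - 1*8 = 3 - 8 = -5)
T(c, W) = 1 (T(c, W) = (4 - 5)² = (-1)² = 1)
D = -2/119331 (D = (2/9)/(-13259) = (2/9)*(-1/13259) = -2/119331 ≈ -1.6760e-5)
√(D + T(-31, -57)) = √(-2/119331 + 1) = √(119329/119331) = √1582183211/39777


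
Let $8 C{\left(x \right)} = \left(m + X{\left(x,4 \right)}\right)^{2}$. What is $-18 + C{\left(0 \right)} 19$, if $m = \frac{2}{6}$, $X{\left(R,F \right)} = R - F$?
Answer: $\frac{1003}{72} \approx 13.931$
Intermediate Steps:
$m = \frac{1}{3}$ ($m = 2 \cdot \frac{1}{6} = \frac{1}{3} \approx 0.33333$)
$C{\left(x \right)} = \frac{\left(- \frac{11}{3} + x\right)^{2}}{8}$ ($C{\left(x \right)} = \frac{\left(\frac{1}{3} + \left(x - 4\right)\right)^{2}}{8} = \frac{\left(\frac{1}{3} + \left(-4 + x\right)\right)^{2}}{8} = \frac{\left(- \frac{11}{3} + x\right)^{2}}{8}$)
$-18 + C{\left(0 \right)} 19 = -18 + \frac{\left(-11 + 3 \cdot 0\right)^{2}}{72} \cdot 19 = -18 + \frac{\left(-11 + 0\right)^{2}}{72} \cdot 19 = -18 + \frac{\left(-11\right)^{2}}{72} \cdot 19 = -18 + \frac{1}{72} \cdot 121 \cdot 19 = -18 + \frac{121}{72} \cdot 19 = -18 + \frac{2299}{72} = \frac{1003}{72}$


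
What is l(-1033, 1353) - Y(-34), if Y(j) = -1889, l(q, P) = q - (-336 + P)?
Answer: -161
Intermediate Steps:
l(q, P) = 336 + q - P (l(q, P) = q + (336 - P) = 336 + q - P)
l(-1033, 1353) - Y(-34) = (336 - 1033 - 1*1353) - 1*(-1889) = (336 - 1033 - 1353) + 1889 = -2050 + 1889 = -161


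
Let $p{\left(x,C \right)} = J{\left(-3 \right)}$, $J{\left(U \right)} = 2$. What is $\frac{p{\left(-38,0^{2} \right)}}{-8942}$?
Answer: $- \frac{1}{4471} \approx -0.00022366$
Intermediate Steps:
$p{\left(x,C \right)} = 2$
$\frac{p{\left(-38,0^{2} \right)}}{-8942} = \frac{2}{-8942} = 2 \left(- \frac{1}{8942}\right) = - \frac{1}{4471}$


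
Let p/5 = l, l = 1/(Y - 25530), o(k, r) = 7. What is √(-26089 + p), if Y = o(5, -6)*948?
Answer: I*√9313335738474/18894 ≈ 161.52*I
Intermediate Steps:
Y = 6636 (Y = 7*948 = 6636)
l = -1/18894 (l = 1/(6636 - 25530) = 1/(-18894) = -1/18894 ≈ -5.2927e-5)
p = -5/18894 (p = 5*(-1/18894) = -5/18894 ≈ -0.00026463)
√(-26089 + p) = √(-26089 - 5/18894) = √(-492925571/18894) = I*√9313335738474/18894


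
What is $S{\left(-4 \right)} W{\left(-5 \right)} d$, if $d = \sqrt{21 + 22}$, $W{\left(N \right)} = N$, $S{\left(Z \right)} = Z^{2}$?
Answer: $- 80 \sqrt{43} \approx -524.59$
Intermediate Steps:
$d = \sqrt{43} \approx 6.5574$
$S{\left(-4 \right)} W{\left(-5 \right)} d = \left(-4\right)^{2} \left(-5\right) \sqrt{43} = 16 \left(-5\right) \sqrt{43} = - 80 \sqrt{43}$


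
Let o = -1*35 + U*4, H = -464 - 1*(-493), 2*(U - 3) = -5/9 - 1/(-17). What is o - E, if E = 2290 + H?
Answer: -358478/153 ≈ -2343.0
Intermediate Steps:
U = 421/153 (U = 3 + (-5/9 - 1/(-17))/2 = 3 + (-5*⅑ - 1*(-1/17))/2 = 3 + (-5/9 + 1/17)/2 = 3 + (½)*(-76/153) = 3 - 38/153 = 421/153 ≈ 2.7516)
H = 29 (H = -464 + 493 = 29)
E = 2319 (E = 2290 + 29 = 2319)
o = -3671/153 (o = -1*35 + (421/153)*4 = -35 + 1684/153 = -3671/153 ≈ -23.993)
o - E = -3671/153 - 1*2319 = -3671/153 - 2319 = -358478/153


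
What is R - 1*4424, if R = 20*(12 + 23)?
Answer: -3724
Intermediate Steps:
R = 700 (R = 20*35 = 700)
R - 1*4424 = 700 - 1*4424 = 700 - 4424 = -3724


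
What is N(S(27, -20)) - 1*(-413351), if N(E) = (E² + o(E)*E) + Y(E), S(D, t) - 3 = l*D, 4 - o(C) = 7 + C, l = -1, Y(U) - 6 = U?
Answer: 413405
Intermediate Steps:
Y(U) = 6 + U
o(C) = -3 - C (o(C) = 4 - (7 + C) = 4 + (-7 - C) = -3 - C)
S(D, t) = 3 - D
N(E) = 6 + E + E² + E*(-3 - E) (N(E) = (E² + (-3 - E)*E) + (6 + E) = (E² + E*(-3 - E)) + (6 + E) = 6 + E + E² + E*(-3 - E))
N(S(27, -20)) - 1*(-413351) = (6 - 2*(3 - 1*27)) - 1*(-413351) = (6 - 2*(3 - 27)) + 413351 = (6 - 2*(-24)) + 413351 = (6 + 48) + 413351 = 54 + 413351 = 413405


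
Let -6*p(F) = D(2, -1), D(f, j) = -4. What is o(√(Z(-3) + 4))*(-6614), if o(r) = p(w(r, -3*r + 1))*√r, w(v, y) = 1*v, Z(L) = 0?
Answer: -13228*√2/3 ≈ -6235.7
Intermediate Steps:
w(v, y) = v
p(F) = ⅔ (p(F) = -⅙*(-4) = ⅔)
o(r) = 2*√r/3
o(√(Z(-3) + 4))*(-6614) = (2*√(√(0 + 4))/3)*(-6614) = (2*√(√4)/3)*(-6614) = (2*√2/3)*(-6614) = -13228*√2/3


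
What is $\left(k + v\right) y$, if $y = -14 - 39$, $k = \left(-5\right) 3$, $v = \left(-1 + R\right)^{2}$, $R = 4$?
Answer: $318$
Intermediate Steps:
$v = 9$ ($v = \left(-1 + 4\right)^{2} = 3^{2} = 9$)
$k = -15$
$y = -53$
$\left(k + v\right) y = \left(-15 + 9\right) \left(-53\right) = \left(-6\right) \left(-53\right) = 318$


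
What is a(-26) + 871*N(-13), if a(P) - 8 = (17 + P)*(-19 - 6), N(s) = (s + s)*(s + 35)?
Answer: -497979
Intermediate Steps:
N(s) = 2*s*(35 + s) (N(s) = (2*s)*(35 + s) = 2*s*(35 + s))
a(P) = -417 - 25*P (a(P) = 8 + (17 + P)*(-19 - 6) = 8 + (17 + P)*(-25) = 8 + (-425 - 25*P) = -417 - 25*P)
a(-26) + 871*N(-13) = (-417 - 25*(-26)) + 871*(2*(-13)*(35 - 13)) = (-417 + 650) + 871*(2*(-13)*22) = 233 + 871*(-572) = 233 - 498212 = -497979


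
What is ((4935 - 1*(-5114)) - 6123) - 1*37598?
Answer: -33672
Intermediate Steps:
((4935 - 1*(-5114)) - 6123) - 1*37598 = ((4935 + 5114) - 6123) - 37598 = (10049 - 6123) - 37598 = 3926 - 37598 = -33672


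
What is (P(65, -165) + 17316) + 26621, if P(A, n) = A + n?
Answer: 43837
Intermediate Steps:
(P(65, -165) + 17316) + 26621 = ((65 - 165) + 17316) + 26621 = (-100 + 17316) + 26621 = 17216 + 26621 = 43837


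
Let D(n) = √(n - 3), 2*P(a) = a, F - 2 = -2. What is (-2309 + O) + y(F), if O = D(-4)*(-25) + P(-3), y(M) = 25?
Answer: -4571/2 - 25*I*√7 ≈ -2285.5 - 66.144*I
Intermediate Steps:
F = 0 (F = 2 - 2 = 0)
P(a) = a/2
D(n) = √(-3 + n)
O = -3/2 - 25*I*√7 (O = √(-3 - 4)*(-25) + (½)*(-3) = √(-7)*(-25) - 3/2 = (I*√7)*(-25) - 3/2 = -25*I*√7 - 3/2 = -3/2 - 25*I*√7 ≈ -1.5 - 66.144*I)
(-2309 + O) + y(F) = (-2309 + (-3/2 - 25*I*√7)) + 25 = (-4621/2 - 25*I*√7) + 25 = -4571/2 - 25*I*√7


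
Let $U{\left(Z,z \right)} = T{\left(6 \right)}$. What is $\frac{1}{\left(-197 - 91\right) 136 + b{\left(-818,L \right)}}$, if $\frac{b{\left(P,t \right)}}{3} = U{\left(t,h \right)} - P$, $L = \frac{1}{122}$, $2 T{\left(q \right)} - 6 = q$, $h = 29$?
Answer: $- \frac{1}{36696} \approx -2.7251 \cdot 10^{-5}$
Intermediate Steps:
$T{\left(q \right)} = 3 + \frac{q}{2}$
$U{\left(Z,z \right)} = 6$ ($U{\left(Z,z \right)} = 3 + \frac{1}{2} \cdot 6 = 3 + 3 = 6$)
$L = \frac{1}{122} \approx 0.0081967$
$b{\left(P,t \right)} = 18 - 3 P$ ($b{\left(P,t \right)} = 3 \left(6 - P\right) = 18 - 3 P$)
$\frac{1}{\left(-197 - 91\right) 136 + b{\left(-818,L \right)}} = \frac{1}{\left(-197 - 91\right) 136 + \left(18 - -2454\right)} = \frac{1}{\left(-288\right) 136 + \left(18 + 2454\right)} = \frac{1}{-39168 + 2472} = \frac{1}{-36696} = - \frac{1}{36696}$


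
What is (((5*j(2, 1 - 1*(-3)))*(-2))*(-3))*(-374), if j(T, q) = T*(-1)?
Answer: 22440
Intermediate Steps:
j(T, q) = -T
(((5*j(2, 1 - 1*(-3)))*(-2))*(-3))*(-374) = (((5*(-1*2))*(-2))*(-3))*(-374) = (((5*(-2))*(-2))*(-3))*(-374) = (-10*(-2)*(-3))*(-374) = (20*(-3))*(-374) = -60*(-374) = 22440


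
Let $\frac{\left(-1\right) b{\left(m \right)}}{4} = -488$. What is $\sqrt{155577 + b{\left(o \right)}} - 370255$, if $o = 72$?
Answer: $-370255 + \sqrt{157529} \approx -3.6986 \cdot 10^{5}$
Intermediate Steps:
$b{\left(m \right)} = 1952$ ($b{\left(m \right)} = \left(-4\right) \left(-488\right) = 1952$)
$\sqrt{155577 + b{\left(o \right)}} - 370255 = \sqrt{155577 + 1952} - 370255 = \sqrt{157529} - 370255 = -370255 + \sqrt{157529}$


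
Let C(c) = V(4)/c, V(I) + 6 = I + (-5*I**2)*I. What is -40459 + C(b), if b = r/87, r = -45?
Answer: -597547/15 ≈ -39836.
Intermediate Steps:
V(I) = -6 + I - 5*I**3 (V(I) = -6 + (I + (-5*I**2)*I) = -6 + (I - 5*I**3) = -6 + I - 5*I**3)
b = -15/29 (b = -45/87 = -45*1/87 = -15/29 ≈ -0.51724)
C(c) = -322/c (C(c) = (-6 + 4 - 5*4**3)/c = (-6 + 4 - 5*64)/c = (-6 + 4 - 320)/c = -322/c)
-40459 + C(b) = -40459 - 322/(-15/29) = -40459 - 322*(-29/15) = -40459 + 9338/15 = -597547/15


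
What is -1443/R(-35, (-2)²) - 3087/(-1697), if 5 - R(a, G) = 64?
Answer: 2630904/100123 ≈ 26.277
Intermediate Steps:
R(a, G) = -59 (R(a, G) = 5 - 1*64 = 5 - 64 = -59)
-1443/R(-35, (-2)²) - 3087/(-1697) = -1443/(-59) - 3087/(-1697) = -1443*(-1/59) - 3087*(-1/1697) = 1443/59 + 3087/1697 = 2630904/100123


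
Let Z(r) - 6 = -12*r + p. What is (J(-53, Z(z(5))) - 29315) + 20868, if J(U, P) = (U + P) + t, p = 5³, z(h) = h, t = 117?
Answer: -8312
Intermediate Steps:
p = 125
Z(r) = 131 - 12*r (Z(r) = 6 + (-12*r + 125) = 6 + (125 - 12*r) = 131 - 12*r)
J(U, P) = 117 + P + U (J(U, P) = (U + P) + 117 = (P + U) + 117 = 117 + P + U)
(J(-53, Z(z(5))) - 29315) + 20868 = ((117 + (131 - 12*5) - 53) - 29315) + 20868 = ((117 + (131 - 60) - 53) - 29315) + 20868 = ((117 + 71 - 53) - 29315) + 20868 = (135 - 29315) + 20868 = -29180 + 20868 = -8312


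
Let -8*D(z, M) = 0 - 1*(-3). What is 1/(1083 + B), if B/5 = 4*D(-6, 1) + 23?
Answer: 2/2381 ≈ 0.00083998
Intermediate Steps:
D(z, M) = -3/8 (D(z, M) = -(0 - 1*(-3))/8 = -(0 + 3)/8 = -1/8*3 = -3/8)
B = 215/2 (B = 5*(4*(-3/8) + 23) = 5*(-3/2 + 23) = 5*(43/2) = 215/2 ≈ 107.50)
1/(1083 + B) = 1/(1083 + 215/2) = 1/(2381/2) = 2/2381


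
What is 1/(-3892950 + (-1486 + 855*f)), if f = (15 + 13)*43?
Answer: -1/2865016 ≈ -3.4904e-7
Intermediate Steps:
f = 1204 (f = 28*43 = 1204)
1/(-3892950 + (-1486 + 855*f)) = 1/(-3892950 + (-1486 + 855*1204)) = 1/(-3892950 + (-1486 + 1029420)) = 1/(-3892950 + 1027934) = 1/(-2865016) = -1/2865016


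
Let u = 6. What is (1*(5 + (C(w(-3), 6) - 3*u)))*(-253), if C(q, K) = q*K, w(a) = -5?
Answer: 10879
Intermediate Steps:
C(q, K) = K*q
(1*(5 + (C(w(-3), 6) - 3*u)))*(-253) = (1*(5 + (6*(-5) - 3*6)))*(-253) = (1*(5 + (-30 - 18)))*(-253) = (1*(5 - 48))*(-253) = (1*(-43))*(-253) = -43*(-253) = 10879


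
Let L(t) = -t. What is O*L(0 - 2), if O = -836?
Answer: -1672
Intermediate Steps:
O*L(0 - 2) = -(-836)*(0 - 2) = -(-836)*(-2) = -836*2 = -1672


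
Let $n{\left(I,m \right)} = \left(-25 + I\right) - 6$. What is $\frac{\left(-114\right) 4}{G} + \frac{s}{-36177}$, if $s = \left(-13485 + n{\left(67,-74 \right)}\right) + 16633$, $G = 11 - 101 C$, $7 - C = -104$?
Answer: $- \frac{2395511}{50647800} \approx -0.047297$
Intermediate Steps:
$C = 111$ ($C = 7 - -104 = 7 + 104 = 111$)
$G = -11200$ ($G = 11 - 11211 = -11200$)
$n{\left(I,m \right)} = -31 + I$
$s = 3184$ ($s = \left(-13485 + \left(-31 + 67\right)\right) + 16633 = \left(-13485 + 36\right) + 16633 = -13449 + 16633 = 3184$)
$\frac{\left(-114\right) 4}{G} + \frac{s}{-36177} = \frac{\left(-114\right) 4}{-11200} + \frac{3184}{-36177} = \left(-456\right) \left(- \frac{1}{11200}\right) + 3184 \left(- \frac{1}{36177}\right) = \frac{57}{1400} - \frac{3184}{36177} = - \frac{2395511}{50647800}$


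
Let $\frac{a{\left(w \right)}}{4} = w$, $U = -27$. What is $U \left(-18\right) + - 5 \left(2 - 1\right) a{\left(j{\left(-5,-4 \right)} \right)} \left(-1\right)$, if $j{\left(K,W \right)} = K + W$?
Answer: $306$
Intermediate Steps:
$a{\left(w \right)} = 4 w$
$U \left(-18\right) + - 5 \left(2 - 1\right) a{\left(j{\left(-5,-4 \right)} \right)} \left(-1\right) = \left(-27\right) \left(-18\right) + - 5 \left(2 - 1\right) 4 \left(-5 - 4\right) \left(-1\right) = 486 + \left(-5\right) 1 \cdot 4 \left(-9\right) \left(-1\right) = 486 - 5 \left(\left(-36\right) \left(-1\right)\right) = 486 - 180 = 306$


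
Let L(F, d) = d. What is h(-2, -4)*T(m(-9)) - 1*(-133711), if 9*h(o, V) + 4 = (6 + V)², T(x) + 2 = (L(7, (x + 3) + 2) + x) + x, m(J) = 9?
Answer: 133711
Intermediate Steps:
T(x) = 3 + 3*x (T(x) = -2 + ((((x + 3) + 2) + x) + x) = -2 + ((((3 + x) + 2) + x) + x) = -2 + (((5 + x) + x) + x) = -2 + ((5 + 2*x) + x) = -2 + (5 + 3*x) = 3 + 3*x)
h(o, V) = -4/9 + (6 + V)²/9
h(-2, -4)*T(m(-9)) - 1*(-133711) = (-4/9 + (6 - 4)²/9)*(3 + 3*9) - 1*(-133711) = (-4/9 + (⅑)*2²)*(3 + 27) + 133711 = (-4/9 + (⅑)*4)*30 + 133711 = (-4/9 + 4/9)*30 + 133711 = 0*30 + 133711 = 0 + 133711 = 133711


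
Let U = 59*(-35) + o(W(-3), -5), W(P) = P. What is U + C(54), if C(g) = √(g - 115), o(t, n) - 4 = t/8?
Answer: -16491/8 + I*√61 ≈ -2061.4 + 7.8102*I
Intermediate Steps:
o(t, n) = 4 + t/8
C(g) = √(-115 + g)
U = -16491/8 (U = 59*(-35) + (4 + (⅛)*(-3)) = -2065 + (4 - 3/8) = -2065 + 29/8 = -16491/8 ≈ -2061.4)
U + C(54) = -16491/8 + √(-115 + 54) = -16491/8 + √(-61) = -16491/8 + I*√61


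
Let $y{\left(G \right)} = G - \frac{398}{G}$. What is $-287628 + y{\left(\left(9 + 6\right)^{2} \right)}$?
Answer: $- \frac{64666073}{225} \approx -2.8741 \cdot 10^{5}$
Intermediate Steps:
$-287628 + y{\left(\left(9 + 6\right)^{2} \right)} = -287628 + \left(\left(9 + 6\right)^{2} - \frac{398}{\left(9 + 6\right)^{2}}\right) = -287628 + \left(15^{2} - \frac{398}{15^{2}}\right) = -287628 + \left(225 - \frac{398}{225}\right) = -287628 + \frac{50227}{225} = - \frac{64666073}{225}$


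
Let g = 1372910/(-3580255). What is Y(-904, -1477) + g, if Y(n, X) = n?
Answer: -92512098/102293 ≈ -904.38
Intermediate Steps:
g = -39226/102293 (g = 1372910*(-1/3580255) = -39226/102293 ≈ -0.38347)
Y(-904, -1477) + g = -904 - 39226/102293 = -92512098/102293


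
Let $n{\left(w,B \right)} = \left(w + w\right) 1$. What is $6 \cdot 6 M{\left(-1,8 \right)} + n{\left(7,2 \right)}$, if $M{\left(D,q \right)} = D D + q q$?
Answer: $2354$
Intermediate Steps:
$M{\left(D,q \right)} = D^{2} + q^{2}$
$n{\left(w,B \right)} = 2 w$ ($n{\left(w,B \right)} = 2 w 1 = 2 w$)
$6 \cdot 6 M{\left(-1,8 \right)} + n{\left(7,2 \right)} = 6 \cdot 6 \left(\left(-1\right)^{2} + 8^{2}\right) + 2 \cdot 7 = 36 \left(1 + 64\right) + 14 = 36 \cdot 65 + 14 = 2340 + 14 = 2354$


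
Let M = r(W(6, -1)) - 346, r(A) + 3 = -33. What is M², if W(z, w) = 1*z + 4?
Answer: 145924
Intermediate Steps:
W(z, w) = 4 + z (W(z, w) = z + 4 = 4 + z)
r(A) = -36 (r(A) = -3 - 33 = -36)
M = -382 (M = -36 - 346 = -382)
M² = (-382)² = 145924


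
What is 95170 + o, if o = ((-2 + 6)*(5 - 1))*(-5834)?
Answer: 1826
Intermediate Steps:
o = -93344 (o = (4*4)*(-5834) = 16*(-5834) = -93344)
95170 + o = 95170 - 93344 = 1826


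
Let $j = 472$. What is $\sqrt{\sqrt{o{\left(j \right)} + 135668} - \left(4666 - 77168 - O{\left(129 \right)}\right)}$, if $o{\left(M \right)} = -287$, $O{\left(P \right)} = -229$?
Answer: $\sqrt{72273 + \sqrt{135381}} \approx 269.52$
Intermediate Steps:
$\sqrt{\sqrt{o{\left(j \right)} + 135668} - \left(4666 - 77168 - O{\left(129 \right)}\right)} = \sqrt{\sqrt{-287 + 135668} - \left(4895 - 77168\right)} = \sqrt{\sqrt{135381} - -72273} = \sqrt{\sqrt{135381} + \left(-229 + 72502\right)} = \sqrt{\sqrt{135381} + 72273} = \sqrt{72273 + \sqrt{135381}}$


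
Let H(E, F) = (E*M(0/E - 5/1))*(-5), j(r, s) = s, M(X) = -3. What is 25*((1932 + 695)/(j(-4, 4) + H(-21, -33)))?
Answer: -65675/311 ≈ -211.17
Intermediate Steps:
H(E, F) = 15*E (H(E, F) = (E*(-3))*(-5) = -3*E*(-5) = 15*E)
25*((1932 + 695)/(j(-4, 4) + H(-21, -33))) = 25*((1932 + 695)/(4 + 15*(-21))) = 25*(2627/(4 - 315)) = 25*(2627/(-311)) = 25*(2627*(-1/311)) = 25*(-2627/311) = -65675/311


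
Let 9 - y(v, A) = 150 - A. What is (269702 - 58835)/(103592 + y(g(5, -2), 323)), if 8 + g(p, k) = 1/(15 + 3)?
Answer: 210867/103774 ≈ 2.0320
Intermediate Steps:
g(p, k) = -143/18 (g(p, k) = -8 + 1/(15 + 3) = -8 + 1/18 = -143/18)
y(v, A) = -141 + A (y(v, A) = 9 - (150 - A) = 9 + (-150 + A) = -141 + A)
(269702 - 58835)/(103592 + y(g(5, -2), 323)) = (269702 - 58835)/(103592 + (-141 + 323)) = 210867/(103592 + 182) = 210867/103774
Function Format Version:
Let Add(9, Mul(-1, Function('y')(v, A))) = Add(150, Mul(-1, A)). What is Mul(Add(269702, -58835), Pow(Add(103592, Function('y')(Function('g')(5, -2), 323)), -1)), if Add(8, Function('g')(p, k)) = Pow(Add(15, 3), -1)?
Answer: Rational(210867, 103774) ≈ 2.0320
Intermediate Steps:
Function('g')(p, k) = Rational(-143, 18) (Function('g')(p, k) = Add(-8, Pow(Add(15, 3), -1)) = Add(-8, Pow(18, -1)) = Add(-8, Rational(1, 18)) = Rational(-143, 18))
Function('y')(v, A) = Add(-141, A) (Function('y')(v, A) = Add(9, Mul(-1, Add(150, Mul(-1, A)))) = Add(9, Add(-150, A)) = Add(-141, A))
Mul(Add(269702, -58835), Pow(Add(103592, Function('y')(Function('g')(5, -2), 323)), -1)) = Mul(Add(269702, -58835), Pow(Add(103592, Add(-141, 323)), -1)) = Mul(210867, Pow(Add(103592, 182), -1)) = Mul(210867, Pow(103774, -1)) = Mul(210867, Rational(1, 103774)) = Rational(210867, 103774)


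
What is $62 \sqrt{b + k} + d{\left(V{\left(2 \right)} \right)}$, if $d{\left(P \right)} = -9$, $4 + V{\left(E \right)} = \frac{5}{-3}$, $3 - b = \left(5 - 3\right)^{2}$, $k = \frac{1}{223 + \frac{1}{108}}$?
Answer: $-9 + \frac{62 i \sqrt{577486045}}{24085} \approx -9.0 + 61.861 i$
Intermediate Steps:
$k = \frac{108}{24085}$ ($k = \frac{1}{223 + \frac{1}{108}} = \frac{1}{\frac{24085}{108}} = \frac{108}{24085} \approx 0.0044841$)
$b = -1$ ($b = 3 - \left(5 - 3\right)^{2} = 3 - 2^{2} = 3 - 4 = -1$)
$V{\left(E \right)} = - \frac{17}{3}$ ($V{\left(E \right)} = -4 + \frac{5}{-3} = -4 + 5 \left(- \frac{1}{3}\right) = -4 - \frac{5}{3} = - \frac{17}{3}$)
$62 \sqrt{b + k} + d{\left(V{\left(2 \right)} \right)} = 62 \sqrt{-1 + \frac{108}{24085}} - 9 = 62 \sqrt{- \frac{23977}{24085}} - 9 = 62 \frac{i \sqrt{577486045}}{24085} - 9 = \frac{62 i \sqrt{577486045}}{24085} - 9 = -9 + \frac{62 i \sqrt{577486045}}{24085}$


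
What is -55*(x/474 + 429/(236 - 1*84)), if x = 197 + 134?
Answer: -6975595/36024 ≈ -193.64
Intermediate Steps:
x = 331
-55*(x/474 + 429/(236 - 1*84)) = -55*(331/474 + 429/(236 - 1*84)) = -55*(331*(1/474) + 429/(236 - 84)) = -55*(331/474 + 429/152) = -55*126829/36024 = -6975595/36024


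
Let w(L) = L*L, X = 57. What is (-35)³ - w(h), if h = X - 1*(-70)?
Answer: -59004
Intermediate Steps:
h = 127 (h = 57 - 1*(-70) = 57 + 70 = 127)
w(L) = L²
(-35)³ - w(h) = (-35)³ - 1*127² = -42875 - 1*16129 = -42875 - 16129 = -59004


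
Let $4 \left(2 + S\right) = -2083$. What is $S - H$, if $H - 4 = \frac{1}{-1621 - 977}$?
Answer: $- \frac{2736991}{5196} \approx -526.75$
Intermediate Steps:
$S = - \frac{2091}{4}$ ($S = -2 + \frac{1}{4} \left(-2083\right) = -2 - \frac{2083}{4} = - \frac{2091}{4} \approx -522.75$)
$H = \frac{10391}{2598}$ ($H = 4 + \frac{1}{-1621 - 977} = 4 + \frac{1}{-2598} = 4 - \frac{1}{2598} = \frac{10391}{2598} \approx 3.9996$)
$S - H = - \frac{2091}{4} - \frac{10391}{2598} = - \frac{2736991}{5196}$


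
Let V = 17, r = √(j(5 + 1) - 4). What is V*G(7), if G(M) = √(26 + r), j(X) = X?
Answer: 17*√(26 + √2) ≈ 89.010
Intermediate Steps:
r = √2 (r = √((5 + 1) - 4) = √(6 - 4) = √2 ≈ 1.4142)
G(M) = √(26 + √2)
V*G(7) = 17*√(26 + √2)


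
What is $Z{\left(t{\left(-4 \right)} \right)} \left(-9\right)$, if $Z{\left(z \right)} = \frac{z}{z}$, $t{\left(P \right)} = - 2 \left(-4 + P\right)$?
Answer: $-9$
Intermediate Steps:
$t{\left(P \right)} = 8 - 2 P$
$Z{\left(z \right)} = 1$
$Z{\left(t{\left(-4 \right)} \right)} \left(-9\right) = 1 \left(-9\right) = -9$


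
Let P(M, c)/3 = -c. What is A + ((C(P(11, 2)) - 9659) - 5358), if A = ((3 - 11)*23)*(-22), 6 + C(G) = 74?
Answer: -10901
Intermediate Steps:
P(M, c) = -3*c (P(M, c) = 3*(-c) = -3*c)
C(G) = 68 (C(G) = -6 + 74 = 68)
A = 4048 (A = -8*23*(-22) = -184*(-22) = 4048)
A + ((C(P(11, 2)) - 9659) - 5358) = 4048 + ((68 - 9659) - 5358) = 4048 + (-9591 - 5358) = 4048 - 14949 = -10901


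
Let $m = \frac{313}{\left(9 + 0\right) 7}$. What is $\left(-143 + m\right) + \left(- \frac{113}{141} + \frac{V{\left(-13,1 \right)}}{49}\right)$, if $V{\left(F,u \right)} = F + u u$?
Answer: $- \frac{2882671}{20727} \approx -139.08$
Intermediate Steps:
$V{\left(F,u \right)} = F + u^{2}$
$m = \frac{313}{63}$ ($m = \frac{313}{9 \cdot 7} = \frac{313}{63} \approx 4.9683$)
$\left(-143 + m\right) + \left(- \frac{113}{141} + \frac{V{\left(-13,1 \right)}}{49}\right) = \left(-143 + \frac{313}{63}\right) - \left(\frac{113}{141} - \frac{-13 + 1^{2}}{49}\right) = - \frac{8696}{63} - \left(\frac{113}{141} - \left(-13 + 1\right) \frac{1}{49}\right) = - \frac{8696}{63} - \frac{7229}{6909} = - \frac{2882671}{20727}$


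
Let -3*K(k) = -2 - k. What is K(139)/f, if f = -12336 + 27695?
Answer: 47/15359 ≈ 0.0030601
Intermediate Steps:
K(k) = ⅔ + k/3 (K(k) = -(-2 - k)/3 = ⅔ + k/3)
f = 15359
K(139)/f = (⅔ + (⅓)*139)/15359 = (⅔ + 139/3)*(1/15359) = 47*(1/15359) = 47/15359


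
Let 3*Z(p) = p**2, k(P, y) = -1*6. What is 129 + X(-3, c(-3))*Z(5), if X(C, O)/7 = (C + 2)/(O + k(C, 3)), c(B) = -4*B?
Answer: 2147/18 ≈ 119.28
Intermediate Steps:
k(P, y) = -6
X(C, O) = 7*(2 + C)/(-6 + O) (X(C, O) = 7*((C + 2)/(O - 6)) = 7*((2 + C)/(-6 + O)) = 7*(2 + C)/(-6 + O))
Z(p) = p**2/3
129 + X(-3, c(-3))*Z(5) = 129 + (7*(2 - 3)/(-6 - 4*(-3)))*((1/3)*5**2) = 129 + (7*(-1)/(-6 + 12))*((1/3)*25) = 129 + (7*(-1)/6)*(25/3) = 129 + (7*(1/6)*(-1))*(25/3) = 129 - 7/6*25/3 = 129 - 175/18 = 2147/18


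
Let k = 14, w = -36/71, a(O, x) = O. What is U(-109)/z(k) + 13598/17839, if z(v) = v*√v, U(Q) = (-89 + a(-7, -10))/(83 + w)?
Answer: 13598/17839 - 1704*√14/286993 ≈ 0.74005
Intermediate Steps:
w = -36/71 (w = -36*1/71 = -36/71 ≈ -0.50704)
U(Q) = -6816/5857 (U(Q) = (-89 - 7)/(83 - 36/71) = -96/5857/71 = -96*71/5857 = -6816/5857)
z(v) = v^(3/2)
U(-109)/z(k) + 13598/17839 = -6816*√14/196/5857 + 13598/17839 = -6816*√14/196/5857 + 13598*(1/17839) = -1704*√14/286993 + 13598/17839 = 13598/17839 - 1704*√14/286993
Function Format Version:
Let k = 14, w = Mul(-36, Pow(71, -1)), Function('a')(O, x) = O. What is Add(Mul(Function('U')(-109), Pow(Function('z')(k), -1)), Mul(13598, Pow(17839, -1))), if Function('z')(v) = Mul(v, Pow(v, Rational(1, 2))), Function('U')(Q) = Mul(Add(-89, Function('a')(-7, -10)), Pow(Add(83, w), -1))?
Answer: Add(Rational(13598, 17839), Mul(Rational(-1704, 286993), Pow(14, Rational(1, 2)))) ≈ 0.74005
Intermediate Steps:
w = Rational(-36, 71) (w = Mul(-36, Rational(1, 71)) = Rational(-36, 71) ≈ -0.50704)
Function('U')(Q) = Rational(-6816, 5857) (Function('U')(Q) = Mul(Add(-89, -7), Pow(Add(83, Rational(-36, 71)), -1)) = Mul(-96, Pow(Rational(5857, 71), -1)) = Mul(-96, Rational(71, 5857)) = Rational(-6816, 5857))
Function('z')(v) = Pow(v, Rational(3, 2))
Add(Mul(Function('U')(-109), Pow(Function('z')(k), -1)), Mul(13598, Pow(17839, -1))) = Add(Mul(Rational(-6816, 5857), Pow(Pow(14, Rational(3, 2)), -1)), Mul(13598, Pow(17839, -1))) = Add(Mul(Rational(-6816, 5857), Pow(Mul(14, Pow(14, Rational(1, 2))), -1)), Mul(13598, Rational(1, 17839))) = Add(Mul(Rational(-6816, 5857), Mul(Rational(1, 196), Pow(14, Rational(1, 2)))), Rational(13598, 17839)) = Add(Mul(Rational(-1704, 286993), Pow(14, Rational(1, 2))), Rational(13598, 17839)) = Add(Rational(13598, 17839), Mul(Rational(-1704, 286993), Pow(14, Rational(1, 2))))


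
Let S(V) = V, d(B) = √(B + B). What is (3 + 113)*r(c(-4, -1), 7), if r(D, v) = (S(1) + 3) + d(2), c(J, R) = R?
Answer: 696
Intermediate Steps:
d(B) = √2*√B (d(B) = √(2*B) = √2*√B)
r(D, v) = 6 (r(D, v) = (1 + 3) + √2*√2 = 4 + 2 = 6)
(3 + 113)*r(c(-4, -1), 7) = (3 + 113)*6 = 116*6 = 696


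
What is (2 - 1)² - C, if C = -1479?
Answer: 1480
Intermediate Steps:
(2 - 1)² - C = (2 - 1)² - 1*(-1479) = 1² + 1479 = 1 + 1479 = 1480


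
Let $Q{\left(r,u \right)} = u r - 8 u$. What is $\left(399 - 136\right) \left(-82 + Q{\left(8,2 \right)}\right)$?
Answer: $-21566$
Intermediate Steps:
$Q{\left(r,u \right)} = - 8 u + r u$ ($Q{\left(r,u \right)} = r u - 8 u = - 8 u + r u$)
$\left(399 - 136\right) \left(-82 + Q{\left(8,2 \right)}\right) = \left(399 - 136\right) \left(-82 + 2 \left(-8 + 8\right)\right) = 263 \left(-82 + 2 \cdot 0\right) = 263 \left(-82 + 0\right) = 263 \left(-82\right) = -21566$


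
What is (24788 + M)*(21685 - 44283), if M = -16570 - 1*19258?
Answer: 249481920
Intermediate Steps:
M = -35828 (M = -16570 - 19258 = -35828)
(24788 + M)*(21685 - 44283) = (24788 - 35828)*(21685 - 44283) = -11040*(-22598) = 249481920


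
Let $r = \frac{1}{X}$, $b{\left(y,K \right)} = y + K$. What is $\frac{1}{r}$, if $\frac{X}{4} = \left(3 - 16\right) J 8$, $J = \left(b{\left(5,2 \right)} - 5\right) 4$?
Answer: $-3328$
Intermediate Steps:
$b{\left(y,K \right)} = K + y$
$J = 8$ ($J = \left(\left(2 + 5\right) - 5\right) 4 = \left(7 - 5\right) 4 = 2 \cdot 4 = 8$)
$X = -3328$ ($X = 4 \left(3 - 16\right) 8 \cdot 8 = 4 \left(-13\right) 8 \cdot 8 = 4 \left(\left(-104\right) 8\right) = 4 \left(-832\right) = -3328$)
$r = - \frac{1}{3328}$ ($r = \frac{1}{-3328} = - \frac{1}{3328} \approx -0.00030048$)
$\frac{1}{r} = \frac{1}{- \frac{1}{3328}} = -3328$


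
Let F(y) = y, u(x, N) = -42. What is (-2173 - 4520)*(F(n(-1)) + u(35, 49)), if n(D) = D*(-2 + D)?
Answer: 261027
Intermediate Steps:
(-2173 - 4520)*(F(n(-1)) + u(35, 49)) = (-2173 - 4520)*(-(-2 - 1) - 42) = -6693*(-1*(-3) - 42) = -6693*(3 - 42) = -6693*(-39) = 261027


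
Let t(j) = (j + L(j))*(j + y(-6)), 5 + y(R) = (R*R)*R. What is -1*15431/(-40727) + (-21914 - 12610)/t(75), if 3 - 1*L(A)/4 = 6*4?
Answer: -76987923/2973071 ≈ -25.895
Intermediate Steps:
L(A) = -84 (L(A) = 12 - 24*4 = 12 - 4*24 = 12 - 96 = -84)
y(R) = -5 + R**3 (y(R) = -5 + (R*R)*R = -5 + R**2*R = -5 + R**3)
t(j) = (-221 + j)*(-84 + j) (t(j) = (j - 84)*(j + (-5 + (-6)**3)) = (-84 + j)*(j + (-5 - 216)) = (-84 + j)*(j - 221) = (-84 + j)*(-221 + j) = (-221 + j)*(-84 + j))
-1*15431/(-40727) + (-21914 - 12610)/t(75) = -1*15431/(-40727) + (-21914 - 12610)/(18564 + 75**2 - 305*75) = -15431*(-1/40727) - 34524/(18564 + 5625 - 22875) = 15431/40727 - 34524/1314 = 15431/40727 - 34524*1/1314 = 15431/40727 - 1918/73 = -76987923/2973071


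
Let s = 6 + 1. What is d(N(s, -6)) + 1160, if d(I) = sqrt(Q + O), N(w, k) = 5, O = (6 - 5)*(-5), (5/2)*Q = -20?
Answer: 1160 + I*sqrt(13) ≈ 1160.0 + 3.6056*I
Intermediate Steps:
s = 7
Q = -8 (Q = (2/5)*(-20) = -8)
O = -5 (O = 1*(-5) = -5)
d(I) = I*sqrt(13) (d(I) = sqrt(-8 - 5) = sqrt(-13) = I*sqrt(13))
d(N(s, -6)) + 1160 = I*sqrt(13) + 1160 = 1160 + I*sqrt(13)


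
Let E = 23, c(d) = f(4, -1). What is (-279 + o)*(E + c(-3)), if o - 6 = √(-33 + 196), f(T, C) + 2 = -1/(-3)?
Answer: -5824 + 64*√163/3 ≈ -5551.6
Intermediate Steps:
f(T, C) = -5/3 (f(T, C) = -2 - 1/(-3) = -2 - 1*(-⅓) = -2 + ⅓ = -5/3)
c(d) = -5/3
o = 6 + √163 (o = 6 + √(-33 + 196) = 6 + √163 ≈ 18.767)
(-279 + o)*(E + c(-3)) = (-279 + (6 + √163))*(23 - 5/3) = (-273 + √163)*(64/3) = -5824 + 64*√163/3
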